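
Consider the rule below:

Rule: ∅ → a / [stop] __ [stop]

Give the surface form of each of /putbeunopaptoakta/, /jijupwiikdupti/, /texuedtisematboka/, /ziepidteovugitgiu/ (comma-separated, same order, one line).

/putbeunopaptoakta/: /t/ and /b/ form a stop–stop cluster, so [a] is inserted between them. /p/ and /t/ form a stop–stop cluster, so [a] is inserted between them. /k/ and /t/ form a stop–stop cluster, so [a] is inserted between them. → [putabeunopapatoakata].
/jijupwiikdupti/: /k/ and /d/ form a stop–stop cluster, so [a] is inserted between them. /p/ and /t/ form a stop–stop cluster, so [a] is inserted between them. → [jijupwiikadupati].
/texuedtisematboka/: /d/ and /t/ form a stop–stop cluster, so [a] is inserted between them. /t/ and /b/ form a stop–stop cluster, so [a] is inserted between them. → [texuedatisemataboka].
/ziepidteovugitgiu/: /d/ and /t/ form a stop–stop cluster, so [a] is inserted between them. /t/ and /g/ form a stop–stop cluster, so [a] is inserted between them. → [ziepidateovugitagiu].

putabeunopapatoakata, jijupwiikadupati, texuedatisemataboka, ziepidateovugitagiu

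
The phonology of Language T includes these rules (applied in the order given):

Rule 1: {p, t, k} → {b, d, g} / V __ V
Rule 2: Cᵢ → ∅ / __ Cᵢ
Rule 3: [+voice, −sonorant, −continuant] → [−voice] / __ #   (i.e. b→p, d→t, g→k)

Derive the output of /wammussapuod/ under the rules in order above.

Rule 1 (intervocalic voicing): /p/ is a voiceless stop between vowels /a/ and /u/, so it voices to [b]. /wammussapuod/ → wammussabuod.
Rule 2 (degemination): /mm/ is a geminate; the first /m/ deletes. /ss/ is a geminate; the first /s/ deletes. /wammussabuod/ → wamusabuod.
Rule 3 (final devoicing): /d/ is a voiced stop in word-final position, so it devoices to [t]. /wamusabuod/ → wamusabuot.

wamusabuot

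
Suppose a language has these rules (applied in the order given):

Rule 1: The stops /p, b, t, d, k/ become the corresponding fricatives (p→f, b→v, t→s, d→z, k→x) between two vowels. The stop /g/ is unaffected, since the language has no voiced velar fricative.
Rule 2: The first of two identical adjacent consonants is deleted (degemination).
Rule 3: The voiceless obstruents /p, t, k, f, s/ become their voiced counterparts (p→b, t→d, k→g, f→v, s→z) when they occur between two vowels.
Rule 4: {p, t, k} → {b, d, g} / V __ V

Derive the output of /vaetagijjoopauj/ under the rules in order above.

vaezagijoovauj

Rule 1 (intervocalic spirantization): /t/ is a stop between vowels /e/ and /a/, so it spirantizes to the fricative [s]. /p/ is a stop between vowels /o/ and /a/, so it spirantizes to the fricative [f]. /vaetagijjoopauj/ → vaesagijjoofauj.
Rule 2 (degemination): /jj/ is a geminate; the first /j/ deletes. /vaesagijjoofauj/ → vaesagijoofauj.
Rule 3 (intervocalic voicing): /s/ is a voiceless obstruent between vowels /e/ and /a/, so it voices to [z]. /f/ is a voiceless obstruent between vowels /o/ and /a/, so it voices to [v]. /vaesagijoofauj/ → vaezagijoovauj.
Rule 4 (intervocalic voicing): no segment meets the environment; /vaezagijoovauj/ is unchanged.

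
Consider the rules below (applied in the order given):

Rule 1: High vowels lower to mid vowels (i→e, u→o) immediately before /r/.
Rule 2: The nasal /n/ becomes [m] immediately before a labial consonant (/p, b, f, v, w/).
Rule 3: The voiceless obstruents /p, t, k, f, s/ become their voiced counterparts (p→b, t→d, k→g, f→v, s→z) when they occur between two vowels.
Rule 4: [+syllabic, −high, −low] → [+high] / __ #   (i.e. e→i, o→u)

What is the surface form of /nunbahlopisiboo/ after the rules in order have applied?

numbahlobizibou

Rule 1 (pre-rhotic lowering): no segment meets the environment; /nunbahlopisiboo/ is unchanged.
Rule 2 (nasal place assimilation): /n/ precedes the labial consonant /b/, so it assimilates in place to [m]. /nunbahlopisiboo/ → numbahlopisiboo.
Rule 3 (intervocalic voicing): /p/ is a voiceless obstruent between vowels /o/ and /i/, so it voices to [b]. /s/ is a voiceless obstruent between vowels /i/ and /i/, so it voices to [z]. /numbahlopisiboo/ → numbahlobiziboo.
Rule 4 (final vowel raising): /o/ is a mid vowel in word-final position, so it raises to [u]. /numbahlobiziboo/ → numbahlobizibou.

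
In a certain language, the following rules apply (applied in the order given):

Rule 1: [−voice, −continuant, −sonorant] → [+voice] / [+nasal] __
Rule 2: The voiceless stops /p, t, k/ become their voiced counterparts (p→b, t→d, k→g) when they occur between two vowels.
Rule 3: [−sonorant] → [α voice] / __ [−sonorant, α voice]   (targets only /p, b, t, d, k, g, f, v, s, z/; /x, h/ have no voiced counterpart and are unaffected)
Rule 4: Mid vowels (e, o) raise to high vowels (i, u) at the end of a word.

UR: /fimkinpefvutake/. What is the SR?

fimginbevvudagi

Rule 1 (post-nasal voicing): /k/ is a voiceless stop immediately after the nasal /m/, so it voices to [g]. /p/ is a voiceless stop immediately after the nasal /n/, so it voices to [b]. /fimkinpefvutake/ → fimginbefvutake.
Rule 2 (intervocalic voicing): /t/ is a voiceless stop between vowels /u/ and /a/, so it voices to [d]. /k/ is a voiceless stop between vowels /a/ and /e/, so it voices to [g]. /fimginbefvutake/ → fimginbefvudage.
Rule 3 (regressive voicing assimilation): /f/ precedes the voiced obstruent /v/, so it voices to [v] by assimilation. /fimginbefvudage/ → fimginbevvudage.
Rule 4 (final vowel raising): /e/ is a mid vowel in word-final position, so it raises to [i]. /fimginbevvudage/ → fimginbevvudagi.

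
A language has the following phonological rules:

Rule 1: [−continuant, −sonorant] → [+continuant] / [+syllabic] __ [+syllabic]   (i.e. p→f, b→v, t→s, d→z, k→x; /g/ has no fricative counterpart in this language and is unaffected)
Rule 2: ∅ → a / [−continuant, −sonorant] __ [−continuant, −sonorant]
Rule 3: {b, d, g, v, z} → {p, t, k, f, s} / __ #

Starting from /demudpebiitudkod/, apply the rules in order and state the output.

demudapeviisudakot

Rule 1 (intervocalic spirantization): /b/ is a stop between vowels /e/ and /i/, so it spirantizes to the fricative [v]. /t/ is a stop between vowels /i/ and /u/, so it spirantizes to the fricative [s]. /demudpebiitudkod/ → demudpeviisudkod.
Rule 2 (stop-cluster a-epenthesis): /d/ and /p/ form a stop–stop cluster, so [a] is inserted between them. /d/ and /k/ form a stop–stop cluster, so [a] is inserted between them. /demudpeviisudkod/ → demudapeviisudakod.
Rule 3 (final devoicing): /d/ is a voiced obstruent in word-final position, so it devoices to [t]. /demudapeviisudakod/ → demudapeviisudakot.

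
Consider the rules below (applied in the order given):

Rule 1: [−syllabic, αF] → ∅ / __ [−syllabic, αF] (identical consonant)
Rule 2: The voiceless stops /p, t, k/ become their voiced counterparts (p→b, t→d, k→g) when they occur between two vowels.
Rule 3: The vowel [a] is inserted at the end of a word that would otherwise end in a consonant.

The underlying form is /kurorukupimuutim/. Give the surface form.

Rule 1 (degemination): no segment meets the environment; /kurorukupimuutim/ is unchanged.
Rule 2 (intervocalic voicing): /k/ is a voiceless stop between vowels /u/ and /u/, so it voices to [g]. /p/ is a voiceless stop between vowels /u/ and /i/, so it voices to [b]. /t/ is a voiceless stop between vowels /u/ and /i/, so it voices to [d]. /kurorukupimuutim/ → kurorugubimuudim.
Rule 3 (final a-epenthesis): the form ends in the consonant /m/, so [a] is inserted word-finally. /kurorugubimuudim/ → kurorugubimuudima.

kurorugubimuudima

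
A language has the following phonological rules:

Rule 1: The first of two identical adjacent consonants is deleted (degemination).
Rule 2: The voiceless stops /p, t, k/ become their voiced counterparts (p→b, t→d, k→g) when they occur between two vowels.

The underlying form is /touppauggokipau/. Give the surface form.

toubaugogibau

Rule 1 (degemination): /pp/ is a geminate; the first /p/ deletes. /gg/ is a geminate; the first /g/ deletes. /touppauggokipau/ → toupaugokipau.
Rule 2 (intervocalic voicing): /p/ is a voiceless stop between vowels /u/ and /a/, so it voices to [b]. /k/ is a voiceless stop between vowels /o/ and /i/, so it voices to [g]. /p/ is a voiceless stop between vowels /i/ and /a/, so it voices to [b]. /toupaugokipau/ → toubaugogibau.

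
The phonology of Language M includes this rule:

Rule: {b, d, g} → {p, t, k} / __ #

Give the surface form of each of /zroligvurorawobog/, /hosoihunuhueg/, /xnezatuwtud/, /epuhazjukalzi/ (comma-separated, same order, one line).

zroligvurorawobok, hosoihunuhuek, xnezatuwtut, epuhazjukalzi

/zroligvurorawobog/: /g/ is a voiced stop in word-final position, so it devoices to [k]. → [zroligvurorawobok].
/hosoihunuhueg/: /g/ is a voiced stop in word-final position, so it devoices to [k]. → [hosoihunuhuek].
/xnezatuwtud/: /d/ is a voiced stop in word-final position, so it devoices to [t]. → [xnezatuwtut].
/epuhazjukalzi/: the rule's environment is not met; surfaces unchanged as [epuhazjukalzi].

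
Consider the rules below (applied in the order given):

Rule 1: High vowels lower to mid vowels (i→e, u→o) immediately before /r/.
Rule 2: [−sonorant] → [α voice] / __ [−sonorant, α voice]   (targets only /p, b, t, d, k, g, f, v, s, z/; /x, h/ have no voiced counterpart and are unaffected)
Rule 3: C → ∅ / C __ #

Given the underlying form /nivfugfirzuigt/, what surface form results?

Rule 1 (pre-rhotic lowering): /i/ is a high vowel immediately before /r/, so it lowers to [e]. /nivfugfirzuigt/ → nivfugferzuigt.
Rule 2 (regressive voicing assimilation): /v/ precedes the voiceless obstruent /f/, so it devoices to [f] by assimilation. /g/ precedes the voiceless obstruent /f/, so it devoices to [k] by assimilation. /g/ precedes the voiceless obstruent /t/, so it devoices to [k] by assimilation. /nivfugferzuigt/ → niffukferzuikt.
Rule 3 (final cluster simplification): /t/ is the second consonant of a word-final cluster /kt/, so it deletes. /niffukferzuikt/ → niffukferzuik.

niffukferzuik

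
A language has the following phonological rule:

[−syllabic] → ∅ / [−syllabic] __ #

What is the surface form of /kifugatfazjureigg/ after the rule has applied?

kifugatfazjureig

/g/ is the second consonant of a word-final cluster /gg/, so it deletes.
The other instances of /k/, /f/, /g/, /t/, /z/, /j/, /r/ do not occur in the required environment and remain unchanged.
Surface form: [kifugatfazjureig].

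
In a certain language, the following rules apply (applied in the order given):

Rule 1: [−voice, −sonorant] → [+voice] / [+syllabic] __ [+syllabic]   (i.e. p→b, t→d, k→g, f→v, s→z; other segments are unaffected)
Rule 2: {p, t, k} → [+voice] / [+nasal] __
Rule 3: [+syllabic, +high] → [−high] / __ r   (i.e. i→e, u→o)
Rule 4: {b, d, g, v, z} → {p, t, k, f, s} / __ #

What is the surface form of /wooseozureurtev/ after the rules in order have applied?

Rule 1 (intervocalic voicing): /s/ is a voiceless obstruent between vowels /o/ and /e/, so it voices to [z]. /wooseozureurtev/ → woozeozureurtev.
Rule 2 (post-nasal voicing): no segment meets the environment; /woozeozureurtev/ is unchanged.
Rule 3 (pre-rhotic lowering): /u/ is a high vowel immediately before /r/, so it lowers to [o]. /u/ is a high vowel immediately before /r/, so it lowers to [o]. /woozeozureurtev/ → woozeozoreortev.
Rule 4 (final devoicing): /v/ is a voiced obstruent in word-final position, so it devoices to [f]. /woozeozoreortev/ → woozeozoreortef.

woozeozoreortef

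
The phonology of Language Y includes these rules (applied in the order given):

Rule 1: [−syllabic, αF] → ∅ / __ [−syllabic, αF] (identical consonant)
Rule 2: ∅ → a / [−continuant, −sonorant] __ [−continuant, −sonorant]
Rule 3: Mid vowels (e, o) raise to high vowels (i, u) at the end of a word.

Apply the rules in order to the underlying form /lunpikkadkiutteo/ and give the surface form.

lunpikadakiuteu

Rule 1 (degemination): /kk/ is a geminate; the first /k/ deletes. /tt/ is a geminate; the first /t/ deletes. /lunpikkadkiutteo/ → lunpikadkiuteo.
Rule 2 (stop-cluster a-epenthesis): /d/ and /k/ form a stop–stop cluster, so [a] is inserted between them. /lunpikadkiuteo/ → lunpikadakiuteo.
Rule 3 (final vowel raising): /o/ is a mid vowel in word-final position, so it raises to [u]. /lunpikadakiuteo/ → lunpikadakiuteu.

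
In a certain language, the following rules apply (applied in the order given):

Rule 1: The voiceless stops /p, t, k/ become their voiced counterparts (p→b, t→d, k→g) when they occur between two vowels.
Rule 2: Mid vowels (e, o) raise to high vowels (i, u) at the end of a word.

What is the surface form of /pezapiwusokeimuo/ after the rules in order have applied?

pezabiwusogeimuu

Rule 1 (intervocalic voicing): /p/ is a voiceless stop between vowels /a/ and /i/, so it voices to [b]. /k/ is a voiceless stop between vowels /o/ and /e/, so it voices to [g]. /pezapiwusokeimuo/ → pezabiwusogeimuo.
Rule 2 (final vowel raising): /o/ is a mid vowel in word-final position, so it raises to [u]. /pezabiwusogeimuo/ → pezabiwusogeimuu.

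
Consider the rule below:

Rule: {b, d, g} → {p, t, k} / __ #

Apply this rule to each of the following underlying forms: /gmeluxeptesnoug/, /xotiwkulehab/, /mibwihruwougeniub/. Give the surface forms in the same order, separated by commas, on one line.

gmeluxeptesnouk, xotiwkulehap, mibwihruwougeniup

/gmeluxeptesnoug/: /g/ is a voiced stop in word-final position, so it devoices to [k]. → [gmeluxeptesnouk].
/xotiwkulehab/: /b/ is a voiced stop in word-final position, so it devoices to [p]. → [xotiwkulehap].
/mibwihruwougeniub/: /b/ is a voiced stop in word-final position, so it devoices to [p]. → [mibwihruwougeniup].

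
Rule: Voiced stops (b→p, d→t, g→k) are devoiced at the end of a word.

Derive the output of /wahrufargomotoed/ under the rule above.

Scanning /wahrufargomotoed/: /g/ at position 9 is not in the conditioning environment; /d/ is a voiced stop in word-final position, so it devoices to [t].
Result: [wahrufargomotoet].

wahrufargomotoet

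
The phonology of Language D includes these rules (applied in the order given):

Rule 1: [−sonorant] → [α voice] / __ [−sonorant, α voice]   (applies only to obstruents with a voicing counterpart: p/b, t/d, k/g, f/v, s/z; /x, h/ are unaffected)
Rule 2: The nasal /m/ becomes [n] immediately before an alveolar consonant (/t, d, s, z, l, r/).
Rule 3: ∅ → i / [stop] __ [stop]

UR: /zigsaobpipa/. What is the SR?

ziksaopipipa

Rule 1 (regressive voicing assimilation): /g/ precedes the voiceless obstruent /s/, so it devoices to [k] by assimilation. /b/ precedes the voiceless obstruent /p/, so it devoices to [p] by assimilation. /zigsaobpipa/ → ziksaoppipa.
Rule 2 (nasal place assimilation): no segment meets the environment; /ziksaoppipa/ is unchanged.
Rule 3 (stop-cluster i-epenthesis): /p/ and /p/ form a stop–stop cluster, so [i] is inserted between them. /ziksaoppipa/ → ziksaopipipa.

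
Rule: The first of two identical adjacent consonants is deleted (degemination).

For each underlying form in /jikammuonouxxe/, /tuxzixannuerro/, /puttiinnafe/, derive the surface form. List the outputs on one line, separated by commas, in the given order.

jikamuonouxe, tuxzixanuero, putiinafe

/jikammuonouxxe/: /mm/ is a geminate; the first /m/ deletes. /xx/ is a geminate; the first /x/ deletes. → [jikamuonouxe].
/tuxzixannuerro/: /nn/ is a geminate; the first /n/ deletes. /rr/ is a geminate; the first /r/ deletes. → [tuxzixanuero].
/puttiinnafe/: /tt/ is a geminate; the first /t/ deletes. /nn/ is a geminate; the first /n/ deletes. → [putiinafe].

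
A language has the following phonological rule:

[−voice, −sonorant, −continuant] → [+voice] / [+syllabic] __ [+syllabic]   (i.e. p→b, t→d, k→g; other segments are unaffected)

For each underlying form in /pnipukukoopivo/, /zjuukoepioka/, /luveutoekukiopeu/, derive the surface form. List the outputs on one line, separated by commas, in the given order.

/pnipukukoopivo/: /p/ is a voiceless stop between vowels /i/ and /u/, so it voices to [b]. /k/ is a voiceless stop between vowels /u/ and /u/, so it voices to [g]. /k/ is a voiceless stop between vowels /u/ and /o/, so it voices to [g]. /p/ is a voiceless stop between vowels /o/ and /i/, so it voices to [b]. → [pnibugugoobivo].
/zjuukoepioka/: /k/ is a voiceless stop between vowels /u/ and /o/, so it voices to [g]. /p/ is a voiceless stop between vowels /e/ and /i/, so it voices to [b]. /k/ is a voiceless stop between vowels /o/ and /a/, so it voices to [g]. → [zjuugoebioga].
/luveutoekukiopeu/: /t/ is a voiceless stop between vowels /u/ and /o/, so it voices to [d]. /k/ is a voiceless stop between vowels /e/ and /u/, so it voices to [g]. /k/ is a voiceless stop between vowels /u/ and /i/, so it voices to [g]. /p/ is a voiceless stop between vowels /o/ and /e/, so it voices to [b]. → [luveudoegugiobeu].

pnibugugoobivo, zjuugoebioga, luveudoegugiobeu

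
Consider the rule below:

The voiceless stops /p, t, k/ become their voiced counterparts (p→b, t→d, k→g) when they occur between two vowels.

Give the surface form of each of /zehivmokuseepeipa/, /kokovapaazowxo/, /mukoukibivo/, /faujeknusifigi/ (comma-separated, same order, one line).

/zehivmokuseepeipa/: /k/ is a voiceless stop between vowels /o/ and /u/, so it voices to [g]. /p/ is a voiceless stop between vowels /e/ and /e/, so it voices to [b]. /p/ is a voiceless stop between vowels /i/ and /a/, so it voices to [b]. → [zehivmoguseebeiba].
/kokovapaazowxo/: /k/ is a voiceless stop between vowels /o/ and /o/, so it voices to [g]. /p/ is a voiceless stop between vowels /a/ and /a/, so it voices to [b]. → [kogovabaazowxo].
/mukoukibivo/: /k/ is a voiceless stop between vowels /u/ and /o/, so it voices to [g]. /k/ is a voiceless stop between vowels /u/ and /i/, so it voices to [g]. → [mugougibivo].
/faujeknusifigi/: the rule's environment is not met; surfaces unchanged as [faujeknusifigi].

zehivmoguseebeiba, kogovabaazowxo, mugougibivo, faujeknusifigi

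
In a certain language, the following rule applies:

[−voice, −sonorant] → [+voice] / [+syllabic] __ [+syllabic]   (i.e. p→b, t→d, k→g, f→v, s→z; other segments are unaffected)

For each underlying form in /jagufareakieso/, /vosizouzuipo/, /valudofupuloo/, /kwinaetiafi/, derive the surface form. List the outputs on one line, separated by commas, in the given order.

jaguvareagiezo, vozizouzuibo, valudovubuloo, kwinaediavi

/jagufareakieso/: /f/ is a voiceless obstruent between vowels /u/ and /a/, so it voices to [v]. /k/ is a voiceless obstruent between vowels /a/ and /i/, so it voices to [g]. /s/ is a voiceless obstruent between vowels /e/ and /o/, so it voices to [z]. → [jaguvareagiezo].
/vosizouzuipo/: /s/ is a voiceless obstruent between vowels /o/ and /i/, so it voices to [z]. /p/ is a voiceless obstruent between vowels /i/ and /o/, so it voices to [b]. → [vozizouzuibo].
/valudofupuloo/: /f/ is a voiceless obstruent between vowels /o/ and /u/, so it voices to [v]. /p/ is a voiceless obstruent between vowels /u/ and /u/, so it voices to [b]. → [valudovubuloo].
/kwinaetiafi/: /t/ is a voiceless obstruent between vowels /e/ and /i/, so it voices to [d]. /f/ is a voiceless obstruent between vowels /a/ and /i/, so it voices to [v]. → [kwinaediavi].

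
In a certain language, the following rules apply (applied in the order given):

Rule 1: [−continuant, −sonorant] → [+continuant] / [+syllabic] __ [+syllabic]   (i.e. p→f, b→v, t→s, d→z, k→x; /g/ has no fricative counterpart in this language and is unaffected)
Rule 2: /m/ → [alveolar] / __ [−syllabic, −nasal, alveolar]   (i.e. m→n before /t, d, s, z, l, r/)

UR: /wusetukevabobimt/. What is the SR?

Rule 1 (intervocalic spirantization): /t/ is a stop between vowels /e/ and /u/, so it spirantizes to the fricative [s]. /k/ is a stop between vowels /u/ and /e/, so it spirantizes to the fricative [x]. /b/ is a stop between vowels /a/ and /o/, so it spirantizes to the fricative [v]. /b/ is a stop between vowels /o/ and /i/, so it spirantizes to the fricative [v]. /wusetukevabobimt/ → wusesuxevavovimt.
Rule 2 (nasal place assimilation): /m/ precedes the alveolar consonant /t/, so it assimilates in place to [n]. /wusesuxevavovimt/ → wusesuxevavovint.

wusesuxevavovint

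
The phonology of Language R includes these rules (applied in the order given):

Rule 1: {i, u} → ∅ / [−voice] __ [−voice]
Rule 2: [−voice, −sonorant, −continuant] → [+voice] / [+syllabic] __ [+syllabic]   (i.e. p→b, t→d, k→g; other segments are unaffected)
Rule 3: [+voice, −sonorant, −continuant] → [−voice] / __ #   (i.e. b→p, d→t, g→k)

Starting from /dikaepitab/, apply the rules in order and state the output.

Rule 1 (high vowel syncope): /i/ is a high vowel flanked by voiceless consonants /p/ and /t/, so it deletes. /dikaepitab/ → dikaeptab.
Rule 2 (intervocalic voicing): /k/ is a voiceless stop between vowels /i/ and /a/, so it voices to [g]. /dikaeptab/ → digaeptab.
Rule 3 (final devoicing): /b/ is a voiced stop in word-final position, so it devoices to [p]. /digaeptab/ → digaeptap.

digaeptap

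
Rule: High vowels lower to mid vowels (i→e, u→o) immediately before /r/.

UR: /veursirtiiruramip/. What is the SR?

/u/ is a high vowel immediately before /r/, so it lowers to [o].
/i/ is a high vowel immediately before /r/, so it lowers to [e].
/i/ is a high vowel immediately before /r/, so it lowers to [e].
/u/ is a high vowel immediately before /r/, so it lowers to [o].
The other instances of /i/ do not occur in the required environment and remain unchanged.
Surface form: [veorsertieroramip].

veorsertieroramip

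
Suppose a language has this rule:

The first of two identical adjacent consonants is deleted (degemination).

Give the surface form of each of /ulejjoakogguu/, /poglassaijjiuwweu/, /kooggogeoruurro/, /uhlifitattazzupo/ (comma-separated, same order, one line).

/ulejjoakogguu/: /jj/ is a geminate; the first /j/ deletes. /gg/ is a geminate; the first /g/ deletes. → [ulejoakoguu].
/poglassaijjiuwweu/: /ss/ is a geminate; the first /s/ deletes. /jj/ is a geminate; the first /j/ deletes. /ww/ is a geminate; the first /w/ deletes. → [poglasaijiuweu].
/kooggogeoruurro/: /gg/ is a geminate; the first /g/ deletes. /rr/ is a geminate; the first /r/ deletes. → [koogogeoruuro].
/uhlifitattazzupo/: /tt/ is a geminate; the first /t/ deletes. /zz/ is a geminate; the first /z/ deletes. → [uhlifitatazupo].

ulejoakoguu, poglasaijiuweu, koogogeoruuro, uhlifitatazupo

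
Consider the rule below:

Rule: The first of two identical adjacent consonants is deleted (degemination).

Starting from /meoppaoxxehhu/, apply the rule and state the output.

/pp/ is a geminate; the first /p/ deletes.
/xx/ is a geminate; the first /x/ deletes.
/hh/ is a geminate; the first /h/ deletes.
The other instances of /m/, /p/, /x/, /h/ do not occur in the required environment and remain unchanged.
Surface form: [meopaoxehu].

meopaoxehu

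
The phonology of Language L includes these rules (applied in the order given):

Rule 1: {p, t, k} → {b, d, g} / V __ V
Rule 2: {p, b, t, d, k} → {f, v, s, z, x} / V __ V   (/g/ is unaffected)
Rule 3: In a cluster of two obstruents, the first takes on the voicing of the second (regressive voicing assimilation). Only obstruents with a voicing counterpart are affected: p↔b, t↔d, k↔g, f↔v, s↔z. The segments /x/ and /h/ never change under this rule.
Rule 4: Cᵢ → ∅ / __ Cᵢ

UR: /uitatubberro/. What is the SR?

Rule 1 (intervocalic voicing): /t/ is a voiceless stop between vowels /i/ and /a/, so it voices to [d]. /t/ is a voiceless stop between vowels /a/ and /u/, so it voices to [d]. /uitatubberro/ → uidadubberro.
Rule 2 (intervocalic spirantization): /d/ is a stop between vowels /i/ and /a/, so it spirantizes to the fricative [z]. /d/ is a stop between vowels /a/ and /u/, so it spirantizes to the fricative [z]. /uidadubberro/ → uizazubberro.
Rule 3 (regressive voicing assimilation): no segment meets the environment; /uizazubberro/ is unchanged.
Rule 4 (degemination): /bb/ is a geminate; the first /b/ deletes. /rr/ is a geminate; the first /r/ deletes. /uizazubberro/ → uizazubero.

uizazubero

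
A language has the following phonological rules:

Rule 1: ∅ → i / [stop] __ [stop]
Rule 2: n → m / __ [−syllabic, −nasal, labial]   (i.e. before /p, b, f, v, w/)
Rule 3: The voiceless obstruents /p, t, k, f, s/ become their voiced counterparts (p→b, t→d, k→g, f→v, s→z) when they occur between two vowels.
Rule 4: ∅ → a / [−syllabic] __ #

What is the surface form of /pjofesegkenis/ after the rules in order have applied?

pjovezegigenisa

Rule 1 (stop-cluster i-epenthesis): /g/ and /k/ form a stop–stop cluster, so [i] is inserted between them. /pjofesegkenis/ → pjofesegikenis.
Rule 2 (nasal place assimilation): no segment meets the environment; /pjofesegikenis/ is unchanged.
Rule 3 (intervocalic voicing): /f/ is a voiceless obstruent between vowels /o/ and /e/, so it voices to [v]. /s/ is a voiceless obstruent between vowels /e/ and /e/, so it voices to [z]. /k/ is a voiceless obstruent between vowels /i/ and /e/, so it voices to [g]. /pjofesegikenis/ → pjovezegigenis.
Rule 4 (final a-epenthesis): the form ends in the consonant /s/, so [a] is inserted word-finally. /pjovezegigenis/ → pjovezegigenisa.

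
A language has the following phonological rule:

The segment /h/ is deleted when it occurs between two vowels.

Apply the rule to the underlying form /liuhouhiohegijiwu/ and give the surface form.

/h/ occurs between vowels /u/ and /o/, so it deletes.
/h/ occurs between vowels /u/ and /i/, so it deletes.
/h/ occurs between vowels /o/ and /e/, so it deletes.
Surface form: [liuouioegijiwu].

liuouioegijiwu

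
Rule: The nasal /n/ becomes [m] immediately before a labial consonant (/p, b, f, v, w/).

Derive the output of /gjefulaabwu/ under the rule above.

No segment of /gjefulaabwu/ meets the structural description of the rule, so the form surfaces unchanged.

gjefulaabwu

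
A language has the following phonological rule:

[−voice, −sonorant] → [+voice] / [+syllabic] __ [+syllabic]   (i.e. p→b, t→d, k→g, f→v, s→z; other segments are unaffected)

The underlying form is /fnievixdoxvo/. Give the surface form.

No segment of /fnievixdoxvo/ meets the structural description of the rule, so the form surfaces unchanged.

fnievixdoxvo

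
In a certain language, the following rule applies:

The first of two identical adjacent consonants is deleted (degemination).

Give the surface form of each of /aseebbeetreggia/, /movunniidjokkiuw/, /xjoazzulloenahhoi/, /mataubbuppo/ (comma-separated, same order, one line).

/aseebbeetreggia/: /bb/ is a geminate; the first /b/ deletes. /gg/ is a geminate; the first /g/ deletes. → [aseebeetregia].
/movunniidjokkiuw/: /nn/ is a geminate; the first /n/ deletes. /kk/ is a geminate; the first /k/ deletes. → [movuniidjokiuw].
/xjoazzulloenahhoi/: /zz/ is a geminate; the first /z/ deletes. /ll/ is a geminate; the first /l/ deletes. /hh/ is a geminate; the first /h/ deletes. → [xjoazuloenahoi].
/mataubbuppo/: /bb/ is a geminate; the first /b/ deletes. /pp/ is a geminate; the first /p/ deletes. → [mataubupo].

aseebeetregia, movuniidjokiuw, xjoazuloenahoi, mataubupo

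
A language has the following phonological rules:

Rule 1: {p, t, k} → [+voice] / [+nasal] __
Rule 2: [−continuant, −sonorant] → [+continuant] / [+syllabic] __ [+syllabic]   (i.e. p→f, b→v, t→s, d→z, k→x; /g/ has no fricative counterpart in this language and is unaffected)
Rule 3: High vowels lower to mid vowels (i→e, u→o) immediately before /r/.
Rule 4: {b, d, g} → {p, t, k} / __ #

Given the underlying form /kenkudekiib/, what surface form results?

kenguzexiip

Rule 1 (post-nasal voicing): /k/ is a voiceless stop immediately after the nasal /n/, so it voices to [g]. /kenkudekiib/ → kengudekiib.
Rule 2 (intervocalic spirantization): /d/ is a stop between vowels /u/ and /e/, so it spirantizes to the fricative [z]. /k/ is a stop between vowels /e/ and /i/, so it spirantizes to the fricative [x]. /kengudekiib/ → kenguzexiib.
Rule 3 (pre-rhotic lowering): no segment meets the environment; /kenguzexiib/ is unchanged.
Rule 4 (final devoicing): /b/ is a voiced stop in word-final position, so it devoices to [p]. /kenguzexiib/ → kenguzexiip.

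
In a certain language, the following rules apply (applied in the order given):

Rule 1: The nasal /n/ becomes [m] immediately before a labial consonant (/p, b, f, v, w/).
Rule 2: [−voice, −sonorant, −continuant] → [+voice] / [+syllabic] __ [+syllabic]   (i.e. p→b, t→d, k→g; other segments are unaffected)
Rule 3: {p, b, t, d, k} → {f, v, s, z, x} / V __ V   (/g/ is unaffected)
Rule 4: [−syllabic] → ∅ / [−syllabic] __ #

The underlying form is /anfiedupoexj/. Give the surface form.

Rule 1 (nasal place assimilation): /n/ precedes the labial consonant /f/, so it assimilates in place to [m]. /anfiedupoexj/ → amfiedupoexj.
Rule 2 (intervocalic voicing): /p/ is a voiceless stop between vowels /u/ and /o/, so it voices to [b]. /amfiedupoexj/ → amfieduboexj.
Rule 3 (intervocalic spirantization): /d/ is a stop between vowels /e/ and /u/, so it spirantizes to the fricative [z]. /b/ is a stop between vowels /u/ and /o/, so it spirantizes to the fricative [v]. /amfieduboexj/ → amfiezuvoexj.
Rule 4 (final cluster simplification): /j/ is the second consonant of a word-final cluster /xj/, so it deletes. /amfiezuvoexj/ → amfiezuvoex.

amfiezuvoex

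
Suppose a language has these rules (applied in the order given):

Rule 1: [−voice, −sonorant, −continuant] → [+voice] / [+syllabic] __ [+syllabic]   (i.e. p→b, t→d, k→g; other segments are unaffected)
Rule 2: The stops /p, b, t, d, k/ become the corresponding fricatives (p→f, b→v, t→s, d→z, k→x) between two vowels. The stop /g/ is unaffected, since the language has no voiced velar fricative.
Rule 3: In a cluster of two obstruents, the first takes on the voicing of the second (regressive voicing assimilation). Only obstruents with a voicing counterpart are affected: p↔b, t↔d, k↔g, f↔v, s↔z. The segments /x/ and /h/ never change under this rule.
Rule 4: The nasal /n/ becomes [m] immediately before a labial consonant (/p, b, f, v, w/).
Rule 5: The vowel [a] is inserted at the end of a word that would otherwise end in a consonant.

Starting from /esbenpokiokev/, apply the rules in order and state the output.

Rule 1 (intervocalic voicing): /k/ is a voiceless stop between vowels /o/ and /i/, so it voices to [g]. /k/ is a voiceless stop between vowels /o/ and /e/, so it voices to [g]. /esbenpokiokev/ → esbenpogiogev.
Rule 2 (intervocalic spirantization): no segment meets the environment; /esbenpogiogev/ is unchanged.
Rule 3 (regressive voicing assimilation): /s/ precedes the voiced obstruent /b/, so it voices to [z] by assimilation. /esbenpogiogev/ → ezbenpogiogev.
Rule 4 (nasal place assimilation): /n/ precedes the labial consonant /p/, so it assimilates in place to [m]. /ezbenpogiogev/ → ezbempogiogev.
Rule 5 (final a-epenthesis): the form ends in the consonant /v/, so [a] is inserted word-finally. /ezbempogiogev/ → ezbempogiogeva.

ezbempogiogeva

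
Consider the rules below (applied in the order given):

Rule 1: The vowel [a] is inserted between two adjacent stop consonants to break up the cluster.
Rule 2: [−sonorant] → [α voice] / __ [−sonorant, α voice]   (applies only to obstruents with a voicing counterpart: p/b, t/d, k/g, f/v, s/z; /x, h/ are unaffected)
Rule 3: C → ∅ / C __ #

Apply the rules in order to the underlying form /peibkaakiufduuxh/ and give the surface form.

Rule 1 (stop-cluster a-epenthesis): /b/ and /k/ form a stop–stop cluster, so [a] is inserted between them. /peibkaakiufduuxh/ → peibakaakiufduuxh.
Rule 2 (regressive voicing assimilation): /f/ precedes the voiced obstruent /d/, so it voices to [v] by assimilation. /peibakaakiufduuxh/ → peibakaakiuvduuxh.
Rule 3 (final cluster simplification): /h/ is the second consonant of a word-final cluster /xh/, so it deletes. /peibakaakiuvduuxh/ → peibakaakiuvduux.

peibakaakiuvduux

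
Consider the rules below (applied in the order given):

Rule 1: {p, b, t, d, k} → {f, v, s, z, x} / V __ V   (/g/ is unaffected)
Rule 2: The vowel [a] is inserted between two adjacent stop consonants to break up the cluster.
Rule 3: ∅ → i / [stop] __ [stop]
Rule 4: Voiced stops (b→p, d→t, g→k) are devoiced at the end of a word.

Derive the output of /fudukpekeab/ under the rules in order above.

fuzukapexeap

Rule 1 (intervocalic spirantization): /d/ is a stop between vowels /u/ and /u/, so it spirantizes to the fricative [z]. /k/ is a stop between vowels /e/ and /e/, so it spirantizes to the fricative [x]. /fudukpekeab/ → fuzukpexeab.
Rule 2 (stop-cluster a-epenthesis): /k/ and /p/ form a stop–stop cluster, so [a] is inserted between them. /fuzukpexeab/ → fuzukapexeab.
Rule 3 (stop-cluster i-epenthesis): no segment meets the environment; /fuzukapexeab/ is unchanged.
Rule 4 (final devoicing): /b/ is a voiced stop in word-final position, so it devoices to [p]. /fuzukapexeab/ → fuzukapexeap.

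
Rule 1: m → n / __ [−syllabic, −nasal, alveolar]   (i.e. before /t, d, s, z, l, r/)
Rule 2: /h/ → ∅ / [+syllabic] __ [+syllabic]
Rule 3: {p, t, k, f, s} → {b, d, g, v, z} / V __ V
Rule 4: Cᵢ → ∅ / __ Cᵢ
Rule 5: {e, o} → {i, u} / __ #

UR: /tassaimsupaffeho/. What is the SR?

Rule 1 (nasal place assimilation): /m/ precedes the alveolar consonant /s/, so it assimilates in place to [n]. /tassaimsupaffeho/ → tassainsupaffeho.
Rule 2 (intervocalic h-deletion): /h/ occurs between vowels /e/ and /o/, so it deletes. /tassainsupaffeho/ → tassainsupaffeo.
Rule 3 (intervocalic voicing): /p/ is a voiceless obstruent between vowels /u/ and /a/, so it voices to [b]. /tassainsupaffeo/ → tassainsubaffeo.
Rule 4 (degemination): /ss/ is a geminate; the first /s/ deletes. /ff/ is a geminate; the first /f/ deletes. /tassainsubaffeo/ → tasainsubafeo.
Rule 5 (final vowel raising): /o/ is a mid vowel in word-final position, so it raises to [u]. /tasainsubafeo/ → tasainsubafeu.

tasainsubafeu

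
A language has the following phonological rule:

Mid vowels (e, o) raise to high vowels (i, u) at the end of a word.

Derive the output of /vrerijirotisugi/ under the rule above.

No segment of /vrerijirotisugi/ meets the structural description of the rule, so the form surfaces unchanged.

vrerijirotisugi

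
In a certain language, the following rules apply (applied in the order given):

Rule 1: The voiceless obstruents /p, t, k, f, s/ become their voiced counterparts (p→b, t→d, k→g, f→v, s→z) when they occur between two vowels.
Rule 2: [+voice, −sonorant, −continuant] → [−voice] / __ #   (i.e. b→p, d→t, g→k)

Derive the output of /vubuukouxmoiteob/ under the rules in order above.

vubuugouxmoideop

Rule 1 (intervocalic voicing): /k/ is a voiceless obstruent between vowels /u/ and /o/, so it voices to [g]. /t/ is a voiceless obstruent between vowels /i/ and /e/, so it voices to [d]. /vubuukouxmoiteob/ → vubuugouxmoideob.
Rule 2 (final devoicing): /b/ is a voiced stop in word-final position, so it devoices to [p]. /vubuugouxmoideob/ → vubuugouxmoideop.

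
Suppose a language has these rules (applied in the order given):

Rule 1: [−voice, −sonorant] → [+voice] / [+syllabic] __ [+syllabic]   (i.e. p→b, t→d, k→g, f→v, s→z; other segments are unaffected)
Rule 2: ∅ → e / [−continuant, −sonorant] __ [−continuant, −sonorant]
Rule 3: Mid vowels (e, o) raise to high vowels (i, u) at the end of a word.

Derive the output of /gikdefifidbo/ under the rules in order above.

Rule 1 (intervocalic voicing): /f/ is a voiceless obstruent between vowels /e/ and /i/, so it voices to [v]. /f/ is a voiceless obstruent between vowels /i/ and /i/, so it voices to [v]. /gikdefifidbo/ → gikdevividbo.
Rule 2 (stop-cluster e-epenthesis): /k/ and /d/ form a stop–stop cluster, so [e] is inserted between them. /d/ and /b/ form a stop–stop cluster, so [e] is inserted between them. /gikdevividbo/ → gikedevividebo.
Rule 3 (final vowel raising): /o/ is a mid vowel in word-final position, so it raises to [u]. /gikedevividebo/ → gikedevividebu.

gikedevividebu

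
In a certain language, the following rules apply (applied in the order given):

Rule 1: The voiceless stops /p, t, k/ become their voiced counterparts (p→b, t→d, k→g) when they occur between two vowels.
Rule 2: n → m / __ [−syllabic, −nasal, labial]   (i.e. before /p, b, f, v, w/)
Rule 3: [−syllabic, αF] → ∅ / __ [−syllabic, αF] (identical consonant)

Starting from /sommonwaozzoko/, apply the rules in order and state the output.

somomwaozogo

Rule 1 (intervocalic voicing): /k/ is a voiceless stop between vowels /o/ and /o/, so it voices to [g]. /sommonwaozzoko/ → sommonwaozzogo.
Rule 2 (nasal place assimilation): /n/ precedes the labial consonant /w/, so it assimilates in place to [m]. /sommonwaozzogo/ → sommomwaozzogo.
Rule 3 (degemination): /mm/ is a geminate; the first /m/ deletes. /zz/ is a geminate; the first /z/ deletes. /sommomwaozzogo/ → somomwaozogo.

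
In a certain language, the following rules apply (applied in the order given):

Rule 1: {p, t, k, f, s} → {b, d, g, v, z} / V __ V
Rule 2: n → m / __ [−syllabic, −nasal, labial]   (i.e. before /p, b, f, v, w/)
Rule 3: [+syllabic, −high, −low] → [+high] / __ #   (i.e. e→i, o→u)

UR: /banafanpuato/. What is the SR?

banavampuadu

Rule 1 (intervocalic voicing): /f/ is a voiceless obstruent between vowels /a/ and /a/, so it voices to [v]. /t/ is a voiceless obstruent between vowels /a/ and /o/, so it voices to [d]. /banafanpuato/ → banavanpuado.
Rule 2 (nasal place assimilation): /n/ precedes the labial consonant /p/, so it assimilates in place to [m]. /banavanpuado/ → banavampuado.
Rule 3 (final vowel raising): /o/ is a mid vowel in word-final position, so it raises to [u]. /banavampuado/ → banavampuadu.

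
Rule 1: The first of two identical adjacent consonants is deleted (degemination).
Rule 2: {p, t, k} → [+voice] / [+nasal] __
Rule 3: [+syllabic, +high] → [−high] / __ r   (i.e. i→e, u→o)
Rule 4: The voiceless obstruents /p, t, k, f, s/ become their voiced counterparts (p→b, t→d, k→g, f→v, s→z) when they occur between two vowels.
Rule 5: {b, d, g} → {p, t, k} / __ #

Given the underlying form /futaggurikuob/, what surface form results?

Rule 1 (degemination): /gg/ is a geminate; the first /g/ deletes. /futaggurikuob/ → futagurikuob.
Rule 2 (post-nasal voicing): no segment meets the environment; /futagurikuob/ is unchanged.
Rule 3 (pre-rhotic lowering): /u/ is a high vowel immediately before /r/, so it lowers to [o]. /futagurikuob/ → futagorikuob.
Rule 4 (intervocalic voicing): /t/ is a voiceless obstruent between vowels /u/ and /a/, so it voices to [d]. /k/ is a voiceless obstruent between vowels /i/ and /u/, so it voices to [g]. /futagorikuob/ → fudagoriguob.
Rule 5 (final devoicing): /b/ is a voiced stop in word-final position, so it devoices to [p]. /fudagoriguob/ → fudagoriguop.

fudagoriguop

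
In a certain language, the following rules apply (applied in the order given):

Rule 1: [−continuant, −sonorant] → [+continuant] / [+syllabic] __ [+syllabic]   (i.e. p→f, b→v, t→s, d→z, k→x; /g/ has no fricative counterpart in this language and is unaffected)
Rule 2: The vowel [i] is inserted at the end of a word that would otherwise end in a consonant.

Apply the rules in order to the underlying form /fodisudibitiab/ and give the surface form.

Rule 1 (intervocalic spirantization): /d/ is a stop between vowels /o/ and /i/, so it spirantizes to the fricative [z]. /d/ is a stop between vowels /u/ and /i/, so it spirantizes to the fricative [z]. /b/ is a stop between vowels /i/ and /i/, so it spirantizes to the fricative [v]. /t/ is a stop between vowels /i/ and /i/, so it spirantizes to the fricative [s]. /fodisudibitiab/ → fozisuzivisiab.
Rule 2 (final i-epenthesis): the form ends in the consonant /b/, so [i] is inserted word-finally. /fozisuzivisiab/ → fozisuzivisiabi.

fozisuzivisiabi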